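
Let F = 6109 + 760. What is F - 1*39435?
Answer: -32566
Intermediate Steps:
F = 6869
F - 1*39435 = 6869 - 1*39435 = 6869 - 39435 = -32566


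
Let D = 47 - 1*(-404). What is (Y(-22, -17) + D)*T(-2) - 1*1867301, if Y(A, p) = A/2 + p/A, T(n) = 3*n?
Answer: -20569402/11 ≈ -1.8699e+6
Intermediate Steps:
D = 451 (D = 47 + 404 = 451)
Y(A, p) = A/2 + p/A (Y(A, p) = A*(½) + p/A = A/2 + p/A)
(Y(-22, -17) + D)*T(-2) - 1*1867301 = (((½)*(-22) - 17/(-22)) + 451)*(3*(-2)) - 1*1867301 = ((-11 - 17*(-1/22)) + 451)*(-6) - 1867301 = ((-11 + 17/22) + 451)*(-6) - 1867301 = (-225/22 + 451)*(-6) - 1867301 = (9697/22)*(-6) - 1867301 = -29091/11 - 1867301 = -20569402/11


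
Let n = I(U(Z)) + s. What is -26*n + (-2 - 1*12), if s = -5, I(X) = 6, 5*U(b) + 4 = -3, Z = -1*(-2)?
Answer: -40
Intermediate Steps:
Z = 2
U(b) = -7/5 (U(b) = -4/5 + (1/5)*(-3) = -4/5 - 3/5 = -7/5)
n = 1 (n = 6 - 5 = 1)
-26*n + (-2 - 1*12) = -26*1 + (-2 - 1*12) = -26 + (-2 - 12) = -26 - 14 = -40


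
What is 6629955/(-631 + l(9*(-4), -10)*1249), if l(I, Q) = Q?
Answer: -6629955/13121 ≈ -505.29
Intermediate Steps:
6629955/(-631 + l(9*(-4), -10)*1249) = 6629955/(-631 - 10*1249) = 6629955/(-631 - 12490) = 6629955/(-13121) = 6629955*(-1/13121) = -6629955/13121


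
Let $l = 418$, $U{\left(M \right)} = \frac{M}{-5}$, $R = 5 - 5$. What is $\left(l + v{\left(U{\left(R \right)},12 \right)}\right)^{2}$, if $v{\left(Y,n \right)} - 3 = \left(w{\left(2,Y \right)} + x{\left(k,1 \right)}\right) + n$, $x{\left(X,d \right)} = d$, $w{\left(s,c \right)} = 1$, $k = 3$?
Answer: $189225$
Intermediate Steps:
$R = 0$ ($R = 5 - 5 = 0$)
$U{\left(M \right)} = - \frac{M}{5}$ ($U{\left(M \right)} = M \left(- \frac{1}{5}\right) = - \frac{M}{5}$)
$v{\left(Y,n \right)} = 5 + n$ ($v{\left(Y,n \right)} = 3 + \left(\left(1 + 1\right) + n\right) = 3 + \left(2 + n\right) = 5 + n$)
$\left(l + v{\left(U{\left(R \right)},12 \right)}\right)^{2} = \left(418 + \left(5 + 12\right)\right)^{2} = \left(418 + 17\right)^{2} = 435^{2} = 189225$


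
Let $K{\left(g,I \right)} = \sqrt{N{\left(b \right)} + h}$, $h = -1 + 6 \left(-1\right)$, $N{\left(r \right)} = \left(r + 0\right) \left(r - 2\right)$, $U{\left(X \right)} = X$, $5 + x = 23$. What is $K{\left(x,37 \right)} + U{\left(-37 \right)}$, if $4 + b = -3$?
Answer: $-37 + 2 \sqrt{14} \approx -29.517$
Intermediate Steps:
$b = -7$ ($b = -4 - 3 = -7$)
$x = 18$ ($x = -5 + 23 = 18$)
$N{\left(r \right)} = r \left(-2 + r\right)$
$h = -7$ ($h = -1 - 6 = -7$)
$K{\left(g,I \right)} = 2 \sqrt{14}$ ($K{\left(g,I \right)} = \sqrt{- 7 \left(-2 - 7\right) - 7} = \sqrt{\left(-7\right) \left(-9\right) - 7} = \sqrt{63 - 7} = \sqrt{56} = 2 \sqrt{14}$)
$K{\left(x,37 \right)} + U{\left(-37 \right)} = 2 \sqrt{14} - 37 = -37 + 2 \sqrt{14}$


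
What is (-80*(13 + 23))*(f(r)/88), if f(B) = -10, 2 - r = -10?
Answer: 3600/11 ≈ 327.27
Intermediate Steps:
r = 12 (r = 2 - 1*(-10) = 2 + 10 = 12)
(-80*(13 + 23))*(f(r)/88) = (-80*(13 + 23))*(-10/88) = (-80*36)*(-10*1/88) = -2880*(-5/44) = 3600/11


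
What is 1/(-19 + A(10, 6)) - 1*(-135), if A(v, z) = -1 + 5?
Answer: 2024/15 ≈ 134.93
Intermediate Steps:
A(v, z) = 4
1/(-19 + A(10, 6)) - 1*(-135) = 1/(-19 + 4) - 1*(-135) = 1/(-15) + 135 = -1/15 + 135 = 2024/15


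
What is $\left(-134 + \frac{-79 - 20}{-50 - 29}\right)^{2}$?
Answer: $\frac{109977169}{6241} \approx 17622.0$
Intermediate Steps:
$\left(-134 + \frac{-79 - 20}{-50 - 29}\right)^{2} = \left(-134 - \frac{99}{-79}\right)^{2} = \left(-134 - - \frac{99}{79}\right)^{2} = \left(-134 + \frac{99}{79}\right)^{2} = \left(- \frac{10487}{79}\right)^{2} = \frac{109977169}{6241}$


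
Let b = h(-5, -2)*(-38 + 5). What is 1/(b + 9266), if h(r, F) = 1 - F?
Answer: 1/9167 ≈ 0.00010909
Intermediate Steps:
b = -99 (b = (1 - 1*(-2))*(-38 + 5) = (1 + 2)*(-33) = 3*(-33) = -99)
1/(b + 9266) = 1/(-99 + 9266) = 1/9167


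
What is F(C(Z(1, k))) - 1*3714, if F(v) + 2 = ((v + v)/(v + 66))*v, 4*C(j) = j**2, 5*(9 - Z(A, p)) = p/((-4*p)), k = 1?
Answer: -410246297679/110688800 ≈ -3706.3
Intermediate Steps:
Z(A, p) = 181/20 (Z(A, p) = 9 - p/(5*((-4*p))) = 9 - p*(-1/(4*p))/5 = 9 - 1/5*(-1/4) = 9 + 1/20 = 181/20)
C(j) = j**2/4
F(v) = -2 + 2*v**2/(66 + v) (F(v) = -2 + ((v + v)/(v + 66))*v = -2 + ((2*v)/(66 + v))*v = -2 + (2*v/(66 + v))*v = -2 + 2*v**2/(66 + v))
F(C(Z(1, k))) - 1*3714 = 2*(-66 + ((181/20)**2/4)**2 - (181/20)**2/4)/(66 + (181/20)**2/4) - 1*3714 = 2*(-66 + ((1/4)*(32761/400))**2 - 32761/(4*400))/(66 + (1/4)*(32761/400)) - 3714 = 2*(-66 + (32761/1600)**2 - 1*32761/1600)/(66 + 32761/1600) - 3714 = 2*(-66 + 1073283121/2560000 - 32761/1600)/(138361/1600) - 3714 = 2*(1600/138361)*(851905521/2560000) - 3714 = 851905521/110688800 - 3714 = -410246297679/110688800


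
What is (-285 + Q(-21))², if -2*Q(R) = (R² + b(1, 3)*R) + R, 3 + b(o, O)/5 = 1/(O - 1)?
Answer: 6275025/16 ≈ 3.9219e+5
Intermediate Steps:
b(o, O) = -15 + 5/(-1 + O) (b(o, O) = -15 + 5/(O - 1) = -15 + 5/(-1 + O))
Q(R) = -R²/2 + 23*R/4 (Q(R) = -((R² + (5*(4 - 3*3)/(-1 + 3))*R) + R)/2 = -((R² + (5*(4 - 9)/2)*R) + R)/2 = -((R² + (5*(½)*(-5))*R) + R)/2 = -((R² - 25*R/2) + R)/2 = -(R² - 23*R/2)/2 = -R²/2 + 23*R/4)
(-285 + Q(-21))² = (-285 + (¼)*(-21)*(23 - 2*(-21)))² = (-285 + (¼)*(-21)*(23 + 42))² = (-285 + (¼)*(-21)*65)² = (-285 - 1365/4)² = (-2505/4)² = 6275025/16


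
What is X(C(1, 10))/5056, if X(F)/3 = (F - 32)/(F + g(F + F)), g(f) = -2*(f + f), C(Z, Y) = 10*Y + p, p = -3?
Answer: -195/3433024 ≈ -5.6801e-5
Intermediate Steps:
C(Z, Y) = -3 + 10*Y (C(Z, Y) = 10*Y - 3 = -3 + 10*Y)
g(f) = -4*f
X(F) = -3*(-32 + F)/(7*F) (X(F) = 3*((F - 32)/(F - 4*(F + F))) = 3*((-32 + F)/(F - 8*F)) = 3*((-32 + F)/((-7*F))) = 3*((-32 + F)*(-1/(7*F))) = 3*(-(-32 + F)/(7*F)) = -3*(-32 + F)/(7*F))
X(C(1, 10))/5056 = (3*(32 - (-3 + 10*10))/(7*(-3 + 10*10)))/5056 = (3*(32 - (-3 + 100))/(7*(-3 + 100)))*(1/5056) = ((3/7)*(32 - 1*97)/97)*(1/5056) = ((3/7)*(1/97)*(32 - 97))*(1/5056) = ((3/7)*(1/97)*(-65))*(1/5056) = -195/679*1/5056 = -195/3433024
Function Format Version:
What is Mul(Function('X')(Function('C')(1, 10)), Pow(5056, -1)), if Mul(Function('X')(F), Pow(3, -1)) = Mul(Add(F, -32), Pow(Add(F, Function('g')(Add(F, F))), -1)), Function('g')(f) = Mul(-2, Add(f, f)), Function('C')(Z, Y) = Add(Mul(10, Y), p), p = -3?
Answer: Rational(-195, 3433024) ≈ -5.6801e-5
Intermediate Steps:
Function('C')(Z, Y) = Add(-3, Mul(10, Y)) (Function('C')(Z, Y) = Add(Mul(10, Y), -3) = Add(-3, Mul(10, Y)))
Function('g')(f) = Mul(-4, f) (Function('g')(f) = Mul(-2, Mul(2, f)) = Mul(-4, f))
Function('X')(F) = Mul(Rational(-3, 7), Pow(F, -1), Add(-32, F)) (Function('X')(F) = Mul(3, Mul(Add(F, -32), Pow(Add(F, Mul(-4, Add(F, F))), -1))) = Mul(3, Mul(Add(-32, F), Pow(Add(F, Mul(-4, Mul(2, F))), -1))) = Mul(3, Mul(Add(-32, F), Pow(Add(F, Mul(-8, F)), -1))) = Mul(3, Mul(Add(-32, F), Pow(Mul(-7, F), -1))) = Mul(3, Mul(Add(-32, F), Mul(Rational(-1, 7), Pow(F, -1)))) = Mul(3, Mul(Rational(-1, 7), Pow(F, -1), Add(-32, F))) = Mul(Rational(-3, 7), Pow(F, -1), Add(-32, F)))
Mul(Function('X')(Function('C')(1, 10)), Pow(5056, -1)) = Mul(Mul(Rational(3, 7), Pow(Add(-3, Mul(10, 10)), -1), Add(32, Mul(-1, Add(-3, Mul(10, 10))))), Pow(5056, -1)) = Mul(Mul(Rational(3, 7), Pow(Add(-3, 100), -1), Add(32, Mul(-1, Add(-3, 100)))), Rational(1, 5056)) = Mul(Mul(Rational(3, 7), Pow(97, -1), Add(32, Mul(-1, 97))), Rational(1, 5056)) = Mul(Mul(Rational(3, 7), Rational(1, 97), Add(32, -97)), Rational(1, 5056)) = Mul(Mul(Rational(3, 7), Rational(1, 97), -65), Rational(1, 5056)) = Mul(Rational(-195, 679), Rational(1, 5056)) = Rational(-195, 3433024)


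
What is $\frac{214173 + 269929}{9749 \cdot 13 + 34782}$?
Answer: $\frac{484102}{161519} \approx 2.9972$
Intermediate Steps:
$\frac{214173 + 269929}{9749 \cdot 13 + 34782} = \frac{484102}{126737 + 34782} = \frac{484102}{161519}$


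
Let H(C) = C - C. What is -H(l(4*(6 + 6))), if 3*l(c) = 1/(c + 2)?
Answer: 0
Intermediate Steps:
l(c) = 1/(3*(2 + c)) (l(c) = 1/(3*(c + 2)) = 1/(3*(2 + c)))
H(C) = 0
-H(l(4*(6 + 6))) = -1*0 = 0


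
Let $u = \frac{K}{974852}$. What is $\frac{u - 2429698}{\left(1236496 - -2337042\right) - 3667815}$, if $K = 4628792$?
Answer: $\frac{592147831476}{22976530501} \approx 25.772$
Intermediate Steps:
$u = \frac{1157198}{243713}$ ($u = \frac{4628792}{974852} = 4628792 \cdot \frac{1}{974852} = \frac{1157198}{243713} \approx 4.7482$)
$\frac{u - 2429698}{\left(1236496 - -2337042\right) - 3667815} = \frac{\frac{1157198}{243713} - 2429698}{\left(1236496 - -2337042\right) - 3667815} = - \frac{592147831476}{243713 \left(\left(1236496 + 2337042\right) - 3667815\right)} = - \frac{592147831476}{243713 \left(3573538 - 3667815\right)} = - \frac{592147831476}{243713 \left(-94277\right)} = \left(- \frac{592147831476}{243713}\right) \left(- \frac{1}{94277}\right) = \frac{592147831476}{22976530501}$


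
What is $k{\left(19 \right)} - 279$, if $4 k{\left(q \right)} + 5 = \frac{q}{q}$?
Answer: $-280$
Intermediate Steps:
$k{\left(q \right)} = -1$ ($k{\left(q \right)} = - \frac{5}{4} + \frac{q \frac{1}{q}}{4} = - \frac{5}{4} + \frac{1}{4} \cdot 1 = - \frac{5}{4} + \frac{1}{4} = -1$)
$k{\left(19 \right)} - 279 = -1 - 279 = -280$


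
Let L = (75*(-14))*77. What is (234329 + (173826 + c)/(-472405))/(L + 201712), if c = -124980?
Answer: 110698142399/57095813110 ≈ 1.9388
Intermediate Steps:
L = -80850 (L = -1050*77 = -80850)
(234329 + (173826 + c)/(-472405))/(L + 201712) = (234329 + (173826 - 124980)/(-472405))/(-80850 + 201712) = (234329 + 48846*(-1/472405))/120862 = (234329 - 48846/472405)*(1/120862) = (110698142399/472405)*(1/120862) = 110698142399/57095813110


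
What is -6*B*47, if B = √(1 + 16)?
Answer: -282*√17 ≈ -1162.7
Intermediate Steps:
B = √17 ≈ 4.1231
-6*B*47 = -6*√17*47 = -282*√17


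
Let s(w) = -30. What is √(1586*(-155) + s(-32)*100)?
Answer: I*√248830 ≈ 498.83*I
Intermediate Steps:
√(1586*(-155) + s(-32)*100) = √(1586*(-155) - 30*100) = √(-245830 - 3000) = √(-248830) = I*√248830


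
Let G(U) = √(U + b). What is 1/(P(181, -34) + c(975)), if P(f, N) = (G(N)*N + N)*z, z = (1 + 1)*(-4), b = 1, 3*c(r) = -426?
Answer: -I/(-130*I + 272*√33) ≈ 5.288e-5 - 0.00063559*I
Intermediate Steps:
c(r) = -142 (c(r) = (⅓)*(-426) = -142)
G(U) = √(1 + U) (G(U) = √(U + 1) = √(1 + U))
z = -8 (z = 2*(-4) = -8)
P(f, N) = -8*N - 8*N*√(1 + N) (P(f, N) = (√(1 + N)*N + N)*(-8) = (N*√(1 + N) + N)*(-8) = (N + N*√(1 + N))*(-8) = -8*N - 8*N*√(1 + N))
1/(P(181, -34) + c(975)) = 1/(-8*(-34)*(1 + √(1 - 34)) - 142) = 1/(-8*(-34)*(1 + √(-33)) - 142) = 1/(-8*(-34)*(1 + I*√33) - 142) = 1/((272 + 272*I*√33) - 142) = 1/(130 + 272*I*√33)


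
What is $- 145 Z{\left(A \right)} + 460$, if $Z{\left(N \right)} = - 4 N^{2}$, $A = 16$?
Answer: $148940$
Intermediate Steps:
$- 145 Z{\left(A \right)} + 460 = - 145 \left(- 4 \cdot 16^{2}\right) + 460 = - 145 \left(\left(-4\right) 256\right) + 460 = \left(-145\right) \left(-1024\right) + 460 = 148480 + 460 = 148940$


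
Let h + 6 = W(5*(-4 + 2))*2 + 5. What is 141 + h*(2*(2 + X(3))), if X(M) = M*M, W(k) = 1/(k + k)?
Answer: 584/5 ≈ 116.80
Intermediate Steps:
W(k) = 1/(2*k)
X(M) = M²
h = -11/10 (h = -6 + ((1/(2*((5*(-4 + 2)))))*2 + 5) = -6 + ((1/(2*((5*(-2)))))*2 + 5) = -6 + (((½)/(-10))*2 + 5) = -6 + (((½)*(-⅒))*2 + 5) = -6 + (-1/20*2 + 5) = -6 + (-⅒ + 5) = -6 + 49/10 = -11/10 ≈ -1.1000)
141 + h*(2*(2 + X(3))) = 141 - 11*(2 + 3²)/5 = 141 - 11*(2 + 9)/5 = 141 - 11*11/5 = 141 - 11/10*22 = 141 - 121/5 = 584/5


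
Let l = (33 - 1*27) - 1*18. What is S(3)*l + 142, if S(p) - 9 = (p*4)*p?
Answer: -398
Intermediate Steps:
S(p) = 9 + 4*p² (S(p) = 9 + (p*4)*p = 9 + (4*p)*p = 9 + 4*p²)
l = -12 (l = (33 - 27) - 18 = 6 - 18 = -12)
S(3)*l + 142 = (9 + 4*3²)*(-12) + 142 = (9 + 4*9)*(-12) + 142 = (9 + 36)*(-12) + 142 = 45*(-12) + 142 = -540 + 142 = -398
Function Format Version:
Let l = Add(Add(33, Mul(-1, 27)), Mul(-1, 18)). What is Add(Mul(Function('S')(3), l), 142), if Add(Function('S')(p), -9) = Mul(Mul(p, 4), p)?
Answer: -398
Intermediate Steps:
Function('S')(p) = Add(9, Mul(4, Pow(p, 2))) (Function('S')(p) = Add(9, Mul(Mul(p, 4), p)) = Add(9, Mul(Mul(4, p), p)) = Add(9, Mul(4, Pow(p, 2))))
l = -12 (l = Add(Add(33, -27), -18) = Add(6, -18) = -12)
Add(Mul(Function('S')(3), l), 142) = Add(Mul(Add(9, Mul(4, Pow(3, 2))), -12), 142) = Add(Mul(Add(9, Mul(4, 9)), -12), 142) = Add(Mul(Add(9, 36), -12), 142) = Add(Mul(45, -12), 142) = Add(-540, 142) = -398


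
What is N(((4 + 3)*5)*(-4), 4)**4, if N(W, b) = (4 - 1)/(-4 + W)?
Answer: 1/5308416 ≈ 1.8838e-7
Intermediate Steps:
N(W, b) = 3/(-4 + W)
N(((4 + 3)*5)*(-4), 4)**4 = (3/(-4 + ((4 + 3)*5)*(-4)))**4 = (3/(-4 + (7*5)*(-4)))**4 = (3/(-4 + 35*(-4)))**4 = (3/(-4 - 140))**4 = (3/(-144))**4 = (3*(-1/144))**4 = (-1/48)**4 = 1/5308416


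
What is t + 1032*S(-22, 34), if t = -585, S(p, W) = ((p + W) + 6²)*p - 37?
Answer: -1128561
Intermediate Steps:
S(p, W) = -37 + p*(36 + W + p) (S(p, W) = ((W + p) + 36)*p - 37 = (36 + W + p)*p - 37 = p*(36 + W + p) - 37 = -37 + p*(36 + W + p))
t + 1032*S(-22, 34) = -585 + 1032*(-37 + (-22)² + 36*(-22) + 34*(-22)) = -585 + 1032*(-37 + 484 - 792 - 748) = -585 + 1032*(-1093) = -585 - 1127976 = -1128561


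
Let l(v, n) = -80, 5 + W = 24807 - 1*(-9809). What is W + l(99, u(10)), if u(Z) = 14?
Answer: 34531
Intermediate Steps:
W = 34611 (W = -5 + (24807 - 1*(-9809)) = -5 + (24807 + 9809) = -5 + 34616 = 34611)
W + l(99, u(10)) = 34611 - 80 = 34531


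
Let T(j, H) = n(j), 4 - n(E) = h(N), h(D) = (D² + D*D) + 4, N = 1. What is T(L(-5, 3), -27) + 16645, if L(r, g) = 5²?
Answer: 16643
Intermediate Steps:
L(r, g) = 25
h(D) = 4 + 2*D² (h(D) = (D² + D²) + 4 = 2*D² + 4 = 4 + 2*D²)
n(E) = -2 (n(E) = 4 - (4 + 2*1²) = 4 - (4 + 2*1) = 4 - (4 + 2) = 4 - 1*6 = 4 - 6 = -2)
T(j, H) = -2
T(L(-5, 3), -27) + 16645 = -2 + 16645 = 16643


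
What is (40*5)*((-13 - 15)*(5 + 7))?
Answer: -67200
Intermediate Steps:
(40*5)*((-13 - 15)*(5 + 7)) = 200*(-28*12) = 200*(-336) = -67200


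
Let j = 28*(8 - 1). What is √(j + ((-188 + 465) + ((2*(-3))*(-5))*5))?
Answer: √623 ≈ 24.960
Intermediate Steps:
j = 196 (j = 28*7 = 196)
√(j + ((-188 + 465) + ((2*(-3))*(-5))*5)) = √(196 + ((-188 + 465) + ((2*(-3))*(-5))*5)) = √(196 + (277 - 6*(-5)*5)) = √(196 + (277 + 30*5)) = √(196 + (277 + 150)) = √(196 + 427) = √623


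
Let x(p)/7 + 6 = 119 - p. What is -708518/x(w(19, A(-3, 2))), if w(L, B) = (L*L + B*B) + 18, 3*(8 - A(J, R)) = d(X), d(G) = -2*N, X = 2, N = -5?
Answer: 3188331/9065 ≈ 351.72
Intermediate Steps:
d(G) = 10 (d(G) = -2*(-5) = 10)
A(J, R) = 14/3 (A(J, R) = 8 - ⅓*10 = 8 - 10/3 = 14/3)
w(L, B) = 18 + B² + L² (w(L, B) = (L² + B²) + 18 = (B² + L²) + 18 = 18 + B² + L²)
x(p) = 791 - 7*p (x(p) = -42 + 7*(119 - p) = -42 + (833 - 7*p) = 791 - 7*p)
-708518/x(w(19, A(-3, 2))) = -708518/(791 - 7*(18 + (14/3)² + 19²)) = -708518/(791 - 7*(18 + 196/9 + 361)) = -708518/(791 - 7*3607/9) = -708518/(791 - 25249/9) = -708518/(-18130/9) = -708518*(-9/18130) = 3188331/9065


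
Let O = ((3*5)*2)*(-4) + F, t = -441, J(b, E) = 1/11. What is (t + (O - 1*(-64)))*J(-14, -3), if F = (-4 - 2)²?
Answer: -461/11 ≈ -41.909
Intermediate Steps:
J(b, E) = 1/11
F = 36 (F = (-6)² = 36)
O = -84 (O = ((3*5)*2)*(-4) + 36 = (15*2)*(-4) + 36 = 30*(-4) + 36 = -120 + 36 = -84)
(t + (O - 1*(-64)))*J(-14, -3) = (-441 + (-84 - 1*(-64)))*(1/11) = (-441 + (-84 + 64))*(1/11) = (-441 - 20)*(1/11) = -461*1/11 = -461/11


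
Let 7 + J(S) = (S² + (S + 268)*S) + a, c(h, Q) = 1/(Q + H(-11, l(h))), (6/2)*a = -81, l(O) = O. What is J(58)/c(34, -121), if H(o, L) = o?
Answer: -2935416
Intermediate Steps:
a = -27 (a = (⅓)*(-81) = -27)
c(h, Q) = 1/(-11 + Q) (c(h, Q) = 1/(Q - 11) = 1/(-11 + Q))
J(S) = -34 + S² + S*(268 + S) (J(S) = -7 + ((S² + (S + 268)*S) - 27) = -7 + ((S² + (268 + S)*S) - 27) = -7 + ((S² + S*(268 + S)) - 27) = -7 + (-27 + S² + S*(268 + S)) = -34 + S² + S*(268 + S))
J(58)/c(34, -121) = (-34 + 2*58² + 268*58)/(1/(-11 - 121)) = (-34 + 2*3364 + 15544)/(1/(-132)) = (-34 + 6728 + 15544)/(-1/132) = 22238*(-132) = -2935416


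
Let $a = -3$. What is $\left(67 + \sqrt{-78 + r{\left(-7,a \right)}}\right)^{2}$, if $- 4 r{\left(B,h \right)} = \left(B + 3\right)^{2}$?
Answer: $\left(67 + i \sqrt{82}\right)^{2} \approx 4407.0 + 1213.4 i$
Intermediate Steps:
$r{\left(B,h \right)} = - \frac{\left(3 + B\right)^{2}}{4}$ ($r{\left(B,h \right)} = - \frac{\left(B + 3\right)^{2}}{4} = - \frac{\left(3 + B\right)^{2}}{4}$)
$\left(67 + \sqrt{-78 + r{\left(-7,a \right)}}\right)^{2} = \left(67 + \sqrt{-78 - \frac{\left(3 - 7\right)^{2}}{4}}\right)^{2} = \left(67 + \sqrt{-78 - \frac{\left(-4\right)^{2}}{4}}\right)^{2} = \left(67 + \sqrt{-78 - 4}\right)^{2} = \left(67 + \sqrt{-82}\right)^{2} = \left(67 + i \sqrt{82}\right)^{2}$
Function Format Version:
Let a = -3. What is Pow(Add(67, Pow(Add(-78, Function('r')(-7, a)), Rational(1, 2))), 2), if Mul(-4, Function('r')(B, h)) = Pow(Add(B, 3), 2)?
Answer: Pow(Add(67, Mul(I, Pow(82, Rational(1, 2)))), 2) ≈ Add(4407.0, Mul(1213.4, I))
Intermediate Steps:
Function('r')(B, h) = Mul(Rational(-1, 4), Pow(Add(3, B), 2)) (Function('r')(B, h) = Mul(Rational(-1, 4), Pow(Add(B, 3), 2)) = Mul(Rational(-1, 4), Pow(Add(3, B), 2)))
Pow(Add(67, Pow(Add(-78, Function('r')(-7, a)), Rational(1, 2))), 2) = Pow(Add(67, Pow(Add(-78, Mul(Rational(-1, 4), Pow(Add(3, -7), 2))), Rational(1, 2))), 2) = Pow(Add(67, Pow(Add(-78, Mul(Rational(-1, 4), Pow(-4, 2))), Rational(1, 2))), 2) = Pow(Add(67, Pow(Add(-78, Mul(Rational(-1, 4), 16)), Rational(1, 2))), 2) = Pow(Add(67, Pow(Add(-78, -4), Rational(1, 2))), 2) = Pow(Add(67, Pow(-82, Rational(1, 2))), 2) = Pow(Add(67, Mul(I, Pow(82, Rational(1, 2)))), 2)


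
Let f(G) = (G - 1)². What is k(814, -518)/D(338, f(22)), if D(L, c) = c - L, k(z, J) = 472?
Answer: 472/103 ≈ 4.5825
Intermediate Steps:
f(G) = (-1 + G)²
k(814, -518)/D(338, f(22)) = 472/((-1 + 22)² - 1*338) = 472/(21² - 338) = 472/(441 - 338) = 472/103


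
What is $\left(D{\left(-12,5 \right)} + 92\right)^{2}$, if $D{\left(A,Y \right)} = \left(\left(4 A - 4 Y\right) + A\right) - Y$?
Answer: $49$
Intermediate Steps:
$D{\left(A,Y \right)} = - 5 Y + 5 A$ ($D{\left(A,Y \right)} = \left(\left(- 4 Y + 4 A\right) + A\right) - Y = \left(- 4 Y + 5 A\right) - Y = - 5 Y + 5 A$)
$\left(D{\left(-12,5 \right)} + 92\right)^{2} = \left(\left(\left(-5\right) 5 + 5 \left(-12\right)\right) + 92\right)^{2} = \left(\left(-25 - 60\right) + 92\right)^{2} = \left(-85 + 92\right)^{2} = 7^{2} = 49$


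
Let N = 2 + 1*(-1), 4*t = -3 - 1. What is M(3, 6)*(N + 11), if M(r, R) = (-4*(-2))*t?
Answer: -96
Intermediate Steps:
t = -1 (t = (-3 - 1)/4 = (1/4)*(-4) = -1)
M(r, R) = -8 (M(r, R) = -4*(-2)*(-1) = 8*(-1) = -8)
N = 1 (N = 2 - 1 = 1)
M(3, 6)*(N + 11) = -8*(1 + 11) = -8*12 = -96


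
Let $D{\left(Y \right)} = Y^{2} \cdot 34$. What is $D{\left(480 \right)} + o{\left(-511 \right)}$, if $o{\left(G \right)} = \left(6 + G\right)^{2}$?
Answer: $8088625$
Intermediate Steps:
$D{\left(Y \right)} = 34 Y^{2}$
$D{\left(480 \right)} + o{\left(-511 \right)} = 34 \cdot 480^{2} + \left(6 - 511\right)^{2} = 34 \cdot 230400 + \left(-505\right)^{2} = 7833600 + 255025 = 8088625$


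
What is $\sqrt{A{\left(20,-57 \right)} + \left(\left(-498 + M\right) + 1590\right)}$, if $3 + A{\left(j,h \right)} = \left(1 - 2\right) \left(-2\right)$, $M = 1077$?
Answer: $2 \sqrt{542} \approx 46.562$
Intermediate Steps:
$A{\left(j,h \right)} = -1$ ($A{\left(j,h \right)} = -3 + \left(1 - 2\right) \left(-2\right) = -3 - -2 = -3 + 2 = -1$)
$\sqrt{A{\left(20,-57 \right)} + \left(\left(-498 + M\right) + 1590\right)} = \sqrt{-1 + \left(\left(-498 + 1077\right) + 1590\right)} = \sqrt{-1 + \left(579 + 1590\right)} = \sqrt{-1 + 2169} = \sqrt{2168} = 2 \sqrt{542}$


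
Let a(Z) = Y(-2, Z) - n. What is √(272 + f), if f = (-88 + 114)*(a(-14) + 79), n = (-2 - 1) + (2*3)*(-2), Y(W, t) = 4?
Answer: 2*√705 ≈ 53.104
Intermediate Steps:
n = -15 (n = -3 + 6*(-2) = -3 - 12 = -15)
a(Z) = 19 (a(Z) = 4 - 1*(-15) = 4 + 15 = 19)
f = 2548 (f = (-88 + 114)*(19 + 79) = 26*98 = 2548)
√(272 + f) = √(272 + 2548) = √2820 = 2*√705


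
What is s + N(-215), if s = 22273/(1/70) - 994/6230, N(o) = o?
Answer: 693708204/445 ≈ 1.5589e+6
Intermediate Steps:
s = 693803879/445 (s = 22273/(1/70) - 994*1/6230 = 22273*70 - 71/445 = 1559110 - 71/445 = 693803879/445 ≈ 1.5591e+6)
s + N(-215) = 693803879/445 - 215 = 693708204/445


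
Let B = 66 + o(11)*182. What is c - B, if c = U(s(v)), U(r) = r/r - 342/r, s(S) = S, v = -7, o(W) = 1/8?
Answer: -1089/28 ≈ -38.893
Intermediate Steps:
o(W) = 1/8
B = 355/4 (B = 66 + (1/8)*182 = 66 + 91/4 = 355/4 ≈ 88.750)
U(r) = 1 - 342/r
c = 349/7 (c = (-342 - 7)/(-7) = -1/7*(-349) = 349/7 ≈ 49.857)
c - B = 349/7 - 1*355/4 = 349/7 - 355/4 = -1089/28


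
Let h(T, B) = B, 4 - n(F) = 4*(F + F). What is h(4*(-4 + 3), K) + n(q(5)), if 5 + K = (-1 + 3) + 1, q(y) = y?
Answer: -38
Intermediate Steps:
K = -2 (K = -5 + ((-1 + 3) + 1) = -5 + (2 + 1) = -5 + 3 = -2)
n(F) = 4 - 8*F (n(F) = 4 - 4*(F + F) = 4 - 4*2*F = 4 - 8*F)
h(4*(-4 + 3), K) + n(q(5)) = -2 + (4 - 8*5) = -2 + (4 - 40) = -2 - 36 = -38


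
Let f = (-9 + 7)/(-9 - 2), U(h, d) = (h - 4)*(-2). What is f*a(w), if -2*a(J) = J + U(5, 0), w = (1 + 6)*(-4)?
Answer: 30/11 ≈ 2.7273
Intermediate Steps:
U(h, d) = 8 - 2*h (U(h, d) = (-4 + h)*(-2) = 8 - 2*h)
w = -28 (w = 7*(-4) = -28)
a(J) = 1 - J/2 (a(J) = -(J + (8 - 2*5))/2 = -(J + (8 - 10))/2 = -(J - 2)/2 = -(-2 + J)/2 = 1 - J/2)
f = 2/11 (f = -2/(-11) = -2*(-1/11) = 2/11 ≈ 0.18182)
f*a(w) = 2*(1 - ½*(-28))/11 = 2*(1 + 14)/11 = (2/11)*15 = 30/11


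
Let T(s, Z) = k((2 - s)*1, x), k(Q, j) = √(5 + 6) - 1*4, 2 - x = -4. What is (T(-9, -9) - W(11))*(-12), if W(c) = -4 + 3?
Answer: 36 - 12*√11 ≈ -3.7995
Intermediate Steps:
x = 6 (x = 2 - 1*(-4) = 2 + 4 = 6)
k(Q, j) = -4 + √11 (k(Q, j) = √11 - 4 = -4 + √11)
T(s, Z) = -4 + √11
W(c) = -1
(T(-9, -9) - W(11))*(-12) = ((-4 + √11) - 1*(-1))*(-12) = ((-4 + √11) + 1)*(-12) = (-3 + √11)*(-12) = 36 - 12*√11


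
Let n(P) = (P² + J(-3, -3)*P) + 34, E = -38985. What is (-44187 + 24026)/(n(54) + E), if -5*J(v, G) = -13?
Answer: 100805/179473 ≈ 0.56167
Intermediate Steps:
J(v, G) = 13/5 (J(v, G) = -⅕*(-13) = 13/5)
n(P) = 34 + P² + 13*P/5 (n(P) = (P² + 13*P/5) + 34 = 34 + P² + 13*P/5)
(-44187 + 24026)/(n(54) + E) = (-44187 + 24026)/((34 + 54² + (13/5)*54) - 38985) = -20161/((34 + 2916 + 702/5) - 38985) = -20161/(15452/5 - 38985) = -20161/(-179473/5) = -20161*(-5/179473) = 100805/179473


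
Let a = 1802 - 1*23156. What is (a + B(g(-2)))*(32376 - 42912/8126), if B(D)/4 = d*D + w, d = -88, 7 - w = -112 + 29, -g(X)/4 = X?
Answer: -3131544343920/4063 ≈ -7.7075e+8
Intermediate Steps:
g(X) = -4*X
w = 90 (w = 7 - (-112 + 29) = 7 - 1*(-83) = 7 + 83 = 90)
a = -21354 (a = 1802 - 23156 = -21354)
B(D) = 360 - 352*D (B(D) = 4*(-88*D + 90) = 4*(90 - 88*D) = 360 - 352*D)
(a + B(g(-2)))*(32376 - 42912/8126) = (-21354 + (360 - (-1408)*(-2)))*(32376 - 42912/8126) = (-21354 + (360 - 352*8))*(32376 - 42912*1/8126) = (-21354 + (360 - 2816))*(32376 - 21456/4063) = (-21354 - 2456)*(131522232/4063) = -23810*131522232/4063 = -3131544343920/4063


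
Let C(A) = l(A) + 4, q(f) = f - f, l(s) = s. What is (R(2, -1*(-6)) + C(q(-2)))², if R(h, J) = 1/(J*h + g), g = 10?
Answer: 7921/484 ≈ 16.366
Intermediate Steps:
R(h, J) = 1/(10 + J*h) (R(h, J) = 1/(J*h + 10) = 1/(10 + J*h))
q(f) = 0
C(A) = 4 + A (C(A) = A + 4 = 4 + A)
(R(2, -1*(-6)) + C(q(-2)))² = (1/(10 - 1*(-6)*2) + (4 + 0))² = (1/(10 + 6*2) + 4)² = (1/(10 + 12) + 4)² = (1/22 + 4)² = (89/22)² = 7921/484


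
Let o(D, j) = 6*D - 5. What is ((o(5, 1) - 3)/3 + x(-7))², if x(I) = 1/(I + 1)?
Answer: 1849/36 ≈ 51.361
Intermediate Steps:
o(D, j) = -5 + 6*D
x(I) = 1/(1 + I)
((o(5, 1) - 3)/3 + x(-7))² = (((-5 + 6*5) - 3)/3 + 1/(1 - 7))² = (((-5 + 30) - 3)*(⅓) + 1/(-6))² = ((25 - 3)*(⅓) - ⅙)² = (22*(⅓) - ⅙)² = (22/3 - ⅙)² = (43/6)² = 1849/36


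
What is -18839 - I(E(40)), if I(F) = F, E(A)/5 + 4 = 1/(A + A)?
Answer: -301105/16 ≈ -18819.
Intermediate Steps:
E(A) = -20 + 5/(2*A) (E(A) = -20 + 5/(A + A) = -20 + 5/((2*A)) = -20 + 5*(1/(2*A)) = -20 + 5/(2*A))
-18839 - I(E(40)) = -18839 - (-20 + (5/2)/40) = -18839 - (-20 + (5/2)*(1/40)) = -18839 - (-20 + 1/16) = -18839 - 1*(-319/16) = -18839 + 319/16 = -301105/16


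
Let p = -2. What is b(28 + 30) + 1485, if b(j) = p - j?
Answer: 1425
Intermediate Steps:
b(j) = -2 - j
b(28 + 30) + 1485 = (-2 - (28 + 30)) + 1485 = (-2 - 1*58) + 1485 = (-2 - 58) + 1485 = -60 + 1485 = 1425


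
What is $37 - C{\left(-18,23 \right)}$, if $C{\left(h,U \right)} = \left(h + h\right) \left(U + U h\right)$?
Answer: $-14039$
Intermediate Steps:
$C{\left(h,U \right)} = 2 h \left(U + U h\right)$
$37 - C{\left(-18,23 \right)} = 37 - 2 \cdot 23 \left(-18\right) \left(1 - 18\right) = 37 - 2 \cdot 23 \left(-18\right) \left(-17\right) = 37 - 14076 = -14039$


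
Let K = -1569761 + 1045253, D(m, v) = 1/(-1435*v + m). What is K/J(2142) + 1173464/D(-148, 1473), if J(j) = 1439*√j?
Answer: -2480589069992 - 87418*√238/171241 ≈ -2.4806e+12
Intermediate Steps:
D(m, v) = 1/(m - 1435*v)
K = -524508
K/J(2142) + 1173464/D(-148, 1473) = -524508*√238/1027446 + 1173464/(1/(-148 - 1435*1473)) = -524508*√238/1027446 + 1173464/(1/(-148 - 2113755)) = -524508*√238/1027446 + 1173464/(1/(-2113903)) = -87418*√238/171241 + 1173464/(-1/2113903) = -87418*√238/171241 + 1173464*(-2113903) = -87418*√238/171241 - 2480589069992 = -2480589069992 - 87418*√238/171241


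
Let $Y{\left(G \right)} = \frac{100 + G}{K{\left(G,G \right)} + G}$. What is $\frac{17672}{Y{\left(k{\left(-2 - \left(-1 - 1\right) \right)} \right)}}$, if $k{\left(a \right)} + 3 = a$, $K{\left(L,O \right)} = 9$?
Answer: $\frac{106032}{97} \approx 1093.1$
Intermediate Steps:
$k{\left(a \right)} = -3 + a$
$Y{\left(G \right)} = \frac{100 + G}{9 + G}$
$\frac{17672}{Y{\left(k{\left(-2 - \left(-1 - 1\right) \right)} \right)}} = \frac{17672}{\frac{1}{9 - 3} \left(100 - 3\right)} = \frac{17672}{\frac{1}{6} \cdot 97} = \frac{17672}{\frac{97}{6}} = 17672 \cdot \frac{6}{97} = \frac{106032}{97}$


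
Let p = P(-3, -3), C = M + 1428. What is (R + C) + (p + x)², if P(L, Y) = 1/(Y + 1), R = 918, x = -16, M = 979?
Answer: 14389/4 ≈ 3597.3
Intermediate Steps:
P(L, Y) = 1/(1 + Y)
C = 2407 (C = 979 + 1428 = 2407)
p = -½ (p = 1/(1 - 3) = 1/(-2) = -½ ≈ -0.50000)
(R + C) + (p + x)² = (918 + 2407) + (-½ - 16)² = 3325 + (-33/2)² = 3325 + 1089/4 = 14389/4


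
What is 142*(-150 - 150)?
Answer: -42600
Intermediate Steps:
142*(-150 - 150) = 142*(-300) = -42600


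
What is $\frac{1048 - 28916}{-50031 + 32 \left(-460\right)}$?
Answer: $\frac{27868}{64751} \approx 0.43039$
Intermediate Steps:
$\frac{1048 - 28916}{-50031 + 32 \left(-460\right)} = - \frac{27868}{-50031 - 14720} = - \frac{27868}{-64751} = \left(-27868\right) \left(- \frac{1}{64751}\right) = \frac{27868}{64751}$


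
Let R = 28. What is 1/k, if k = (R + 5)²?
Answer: 1/1089 ≈ 0.00091827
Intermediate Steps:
k = 1089 (k = (28 + 5)² = 33² = 1089)
1/k = 1/1089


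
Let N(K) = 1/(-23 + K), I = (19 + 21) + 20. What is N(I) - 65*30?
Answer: -72149/37 ≈ -1950.0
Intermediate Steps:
I = 60 (I = 40 + 20 = 60)
N(I) - 65*30 = 1/(-23 + 60) - 65*30 = 1/37 - 1950 = -72149/37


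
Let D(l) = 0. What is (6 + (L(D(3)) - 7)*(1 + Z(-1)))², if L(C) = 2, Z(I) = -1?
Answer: 36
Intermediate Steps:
(6 + (L(D(3)) - 7)*(1 + Z(-1)))² = (6 + (2 - 7)*(1 - 1))² = (6 - 5*0)² = (6 + 0)² = 6² = 36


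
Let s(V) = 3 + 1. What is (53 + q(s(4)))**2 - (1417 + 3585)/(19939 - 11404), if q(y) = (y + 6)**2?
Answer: 199790813/8535 ≈ 23408.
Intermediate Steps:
s(V) = 4
q(y) = (6 + y)**2
(53 + q(s(4)))**2 - (1417 + 3585)/(19939 - 11404) = (53 + (6 + 4)**2)**2 - (1417 + 3585)/(19939 - 11404) = (53 + 10**2)**2 - 5002/8535 = (53 + 100)**2 - 5002/8535 = 153**2 - 1*5002/8535 = 23409 - 5002/8535 = 199790813/8535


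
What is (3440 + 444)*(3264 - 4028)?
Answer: -2967376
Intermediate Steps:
(3440 + 444)*(3264 - 4028) = 3884*(-764) = -2967376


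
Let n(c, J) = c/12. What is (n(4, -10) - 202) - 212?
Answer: -1241/3 ≈ -413.67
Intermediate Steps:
n(c, J) = c/12 (n(c, J) = c*(1/12) = c/12)
(n(4, -10) - 202) - 212 = ((1/12)*4 - 202) - 212 = (⅓ - 202) - 212 = -605/3 - 212 = -1241/3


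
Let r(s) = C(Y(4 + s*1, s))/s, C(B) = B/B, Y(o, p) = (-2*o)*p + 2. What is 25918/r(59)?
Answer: 1529162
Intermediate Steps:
Y(o, p) = 2 - 2*o*p (Y(o, p) = -2*o*p + 2 = 2 - 2*o*p)
C(B) = 1
r(s) = 1/s
25918/r(59) = 25918/(1/59) = 25918*59 = 1529162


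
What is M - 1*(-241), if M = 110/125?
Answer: 6047/25 ≈ 241.88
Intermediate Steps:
M = 22/25 (M = 110*(1/125) = 22/25 ≈ 0.88000)
M - 1*(-241) = 22/25 - 1*(-241) = 22/25 + 241 = 6047/25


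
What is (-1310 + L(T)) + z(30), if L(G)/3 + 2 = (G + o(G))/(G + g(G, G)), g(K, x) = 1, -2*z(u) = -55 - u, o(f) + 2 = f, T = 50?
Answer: -43103/34 ≈ -1267.7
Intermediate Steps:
o(f) = -2 + f
z(u) = 55/2 + u/2 (z(u) = -(-55 - u)/2 = 55/2 + u/2)
L(G) = -6 + 3*(-2 + 2*G)/(1 + G) (L(G) = -6 + 3*((G + (-2 + G))/(G + 1)) = -6 + 3*((-2 + 2*G)/(1 + G)) = -6 + 3*(-2 + 2*G)/(1 + G))
(-1310 + L(T)) + z(30) = (-1310 - 12/(1 + 50)) + (55/2 + (½)*30) = (-1310 - 12/51) + (55/2 + 15) = (-1310 - 12*1/51) + 85/2 = (-1310 - 4/17) + 85/2 = -22274/17 + 85/2 = -43103/34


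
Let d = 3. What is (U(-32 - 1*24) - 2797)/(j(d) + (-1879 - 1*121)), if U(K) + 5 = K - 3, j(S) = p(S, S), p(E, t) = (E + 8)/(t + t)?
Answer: 17166/11989 ≈ 1.4318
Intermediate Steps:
p(E, t) = (8 + E)/(2*t) (p(E, t) = (8 + E)/((2*t)) = (8 + E)*(1/(2*t)) = (8 + E)/(2*t))
j(S) = (8 + S)/(2*S)
U(K) = -8 + K (U(K) = -5 + (K - 3) = -5 + (-3 + K) = -8 + K)
(U(-32 - 1*24) - 2797)/(j(d) + (-1879 - 1*121)) = ((-8 + (-32 - 1*24)) - 2797)/((½)*(8 + 3)/3 + (-1879 - 1*121)) = ((-8 + (-32 - 24)) - 2797)/((½)*(⅓)*11 + (-1879 - 121)) = ((-8 - 56) - 2797)/(11/6 - 2000) = (-64 - 2797)/(-11989/6) = -2861*(-6/11989) = 17166/11989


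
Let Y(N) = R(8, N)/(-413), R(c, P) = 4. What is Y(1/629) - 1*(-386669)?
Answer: 159694293/413 ≈ 3.8667e+5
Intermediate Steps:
Y(N) = -4/413 (Y(N) = 4/(-413) = 4*(-1/413) = -4/413)
Y(1/629) - 1*(-386669) = -4/413 - 1*(-386669) = -4/413 + 386669 = 159694293/413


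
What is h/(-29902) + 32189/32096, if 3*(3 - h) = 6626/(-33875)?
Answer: 48902818757827/48766513956000 ≈ 1.0028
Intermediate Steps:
h = 311501/101625 (h = 3 - 6626/(3*(-33875)) = 3 - 6626*(-1)/(3*33875) = 3 - 1/3*(-6626/33875) = 3 + 6626/101625 = 311501/101625 ≈ 3.0652)
h/(-29902) + 32189/32096 = (311501/101625)/(-29902) + 32189/32096 = (311501/101625)*(-1/29902) + 32189*(1/32096) = -311501/3038790750 + 32189/32096 = 48902818757827/48766513956000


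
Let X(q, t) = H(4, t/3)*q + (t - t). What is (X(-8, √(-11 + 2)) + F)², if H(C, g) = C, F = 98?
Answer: 4356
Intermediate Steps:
X(q, t) = 4*q (X(q, t) = 4*q + (t - t) = 4*q + 0 = 4*q)
(X(-8, √(-11 + 2)) + F)² = (4*(-8) + 98)² = (-32 + 98)² = 66² = 4356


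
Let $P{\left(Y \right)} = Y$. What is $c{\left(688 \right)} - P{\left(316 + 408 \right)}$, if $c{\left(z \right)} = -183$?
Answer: $-907$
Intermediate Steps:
$c{\left(688 \right)} - P{\left(316 + 408 \right)} = -183 - \left(316 + 408\right) = -183 - 724 = -907$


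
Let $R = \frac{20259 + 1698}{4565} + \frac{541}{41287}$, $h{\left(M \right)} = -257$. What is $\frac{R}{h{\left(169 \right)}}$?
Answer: $- \frac{909008324}{48438114835} \approx -0.018766$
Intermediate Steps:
$R = \frac{909008324}{188475155}$ ($R = 21957 \cdot \frac{1}{4565} + 541 \cdot \frac{1}{41287} = \frac{21957}{4565} + \frac{541}{41287} = \frac{909008324}{188475155} \approx 4.823$)
$\frac{R}{h{\left(169 \right)}} = \frac{909008324}{188475155 \left(-257\right)} = \frac{909008324}{188475155} \left(- \frac{1}{257}\right) = - \frac{909008324}{48438114835}$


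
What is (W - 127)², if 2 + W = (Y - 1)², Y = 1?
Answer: 16641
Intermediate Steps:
W = -2 (W = -2 + (1 - 1)² = -2 + 0² = -2 + 0 = -2)
(W - 127)² = (-2 - 127)² = (-129)² = 16641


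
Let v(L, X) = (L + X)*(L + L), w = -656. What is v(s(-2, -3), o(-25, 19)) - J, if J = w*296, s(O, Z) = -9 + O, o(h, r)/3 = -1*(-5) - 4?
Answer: 194352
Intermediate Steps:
o(h, r) = 3 (o(h, r) = 3*(-1*(-5) - 4) = 3*(5 - 4) = 3*1 = 3)
v(L, X) = 2*L*(L + X) (v(L, X) = (L + X)*(2*L) = 2*L*(L + X))
J = -194176 (J = -656*296 = -194176)
v(s(-2, -3), o(-25, 19)) - J = 2*(-9 - 2)*((-9 - 2) + 3) - 1*(-194176) = 2*(-11)*(-11 + 3) + 194176 = 2*(-11)*(-8) + 194176 = 176 + 194176 = 194352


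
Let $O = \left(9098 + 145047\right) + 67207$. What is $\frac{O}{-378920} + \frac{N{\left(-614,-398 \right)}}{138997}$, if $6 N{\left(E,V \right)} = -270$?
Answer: $- \frac{3848039418}{6583592905} \approx -0.58449$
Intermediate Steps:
$N{\left(E,V \right)} = -45$ ($N{\left(E,V \right)} = \frac{1}{6} \left(-270\right) = -45$)
$O = 221352$ ($O = 154145 + 67207 = 221352$)
$\frac{O}{-378920} + \frac{N{\left(-614,-398 \right)}}{138997} = \frac{221352}{-378920} - \frac{45}{138997} = 221352 \left(- \frac{1}{378920}\right) - \frac{45}{138997} = - \frac{27669}{47365} - \frac{45}{138997} = - \frac{3848039418}{6583592905}$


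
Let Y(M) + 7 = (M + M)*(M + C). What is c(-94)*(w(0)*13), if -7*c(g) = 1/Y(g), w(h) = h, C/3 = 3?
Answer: 0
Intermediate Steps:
C = 9 (C = 3*3 = 9)
Y(M) = -7 + 2*M*(9 + M) (Y(M) = -7 + (M + M)*(M + 9) = -7 + (2*M)*(9 + M) = -7 + 2*M*(9 + M))
c(g) = -1/(7*(-7 + 2*g² + 18*g))
c(-94)*(w(0)*13) = (-1/(-49 + 14*(-94)² + 126*(-94)))*(0*13) = -1/(-49 + 14*8836 - 11844)*0 = -1/(-49 + 123704 - 11844)*0 = -1/111811*0 = 0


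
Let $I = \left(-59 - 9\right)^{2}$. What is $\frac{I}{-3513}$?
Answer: $- \frac{4624}{3513} \approx -1.3163$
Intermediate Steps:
$I = 4624$ ($I = \left(-68\right)^{2} = 4624$)
$\frac{I}{-3513} = \frac{4624}{-3513} = 4624 \left(- \frac{1}{3513}\right) = - \frac{4624}{3513}$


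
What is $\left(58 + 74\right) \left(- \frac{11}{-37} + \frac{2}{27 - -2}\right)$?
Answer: $\frac{51876}{1073} \approx 48.347$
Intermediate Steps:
$\left(58 + 74\right) \left(- \frac{11}{-37} + \frac{2}{27 - -2}\right) = 132 \left(\left(-11\right) \left(- \frac{1}{37}\right) + \frac{2}{27 + 2}\right) = 132 \left(\frac{11}{37} + \frac{2}{29}\right) = 132 \cdot \frac{393}{1073} = \frac{51876}{1073}$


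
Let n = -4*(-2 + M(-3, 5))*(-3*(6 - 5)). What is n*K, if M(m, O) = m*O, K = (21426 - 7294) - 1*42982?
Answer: 5885400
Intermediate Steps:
K = -28850 (K = 14132 - 42982 = -28850)
M(m, O) = O*m
n = -204 (n = -4*(-2 + 5*(-3))*(-3*(6 - 5)) = -4*(-2 - 15)*(-3*1) = -(-68)*(-3) = -4*51 = -204)
n*K = -204*(-28850) = 5885400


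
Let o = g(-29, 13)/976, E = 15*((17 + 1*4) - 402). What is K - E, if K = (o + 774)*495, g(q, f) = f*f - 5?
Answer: 94898475/244 ≈ 3.8893e+5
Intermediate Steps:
g(q, f) = -5 + f**2 (g(q, f) = f**2 - 5 = -5 + f**2)
E = -5715 (E = 15*((17 + 4) - 402) = 15*(21 - 402) = 15*(-381) = -5715)
o = 41/244 (o = (-5 + 13**2)/976 = (-5 + 169)*(1/976) = 164*(1/976) = 41/244 ≈ 0.16803)
K = 93504015/244 (K = (41/244 + 774)*495 = (188897/244)*495 = 93504015/244 ≈ 3.8321e+5)
K - E = 93504015/244 - 1*(-5715) = 93504015/244 + 5715 = 94898475/244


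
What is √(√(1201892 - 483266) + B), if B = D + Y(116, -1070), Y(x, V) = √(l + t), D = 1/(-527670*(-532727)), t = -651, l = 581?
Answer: √(184815290 + 51952327646449616100*√718626 + 51952327646449616100*I*√70)/7207796310 ≈ 29.116 + 0.14368*I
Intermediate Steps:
D = 1/281104056090 (D = -1/527670*(-1/532727) = 1/281104056090 ≈ 3.5574e-12)
Y(x, V) = I*√70 (Y(x, V) = √(581 - 651) = √(-70) = I*√70)
B = 1/281104056090 + I*√70 ≈ 3.5574e-12 + 8.3666*I
√(√(1201892 - 483266) + B) = √(√(1201892 - 483266) + (1/281104056090 + I*√70)) = √(√718626 + (1/281104056090 + I*√70)) = √(1/281104056090 + √718626 + I*√70)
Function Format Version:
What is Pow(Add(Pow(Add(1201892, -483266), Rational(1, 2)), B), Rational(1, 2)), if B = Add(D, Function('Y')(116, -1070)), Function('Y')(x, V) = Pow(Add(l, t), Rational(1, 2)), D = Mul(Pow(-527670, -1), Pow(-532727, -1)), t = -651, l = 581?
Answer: Mul(Rational(1, 7207796310), Pow(Add(184815290, Mul(51952327646449616100, Pow(718626, Rational(1, 2))), Mul(51952327646449616100, I, Pow(70, Rational(1, 2)))), Rational(1, 2))) ≈ Add(29.116, Mul(0.14368, I))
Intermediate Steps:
D = Rational(1, 281104056090) (D = Mul(Rational(-1, 527670), Rational(-1, 532727)) = Rational(1, 281104056090) ≈ 3.5574e-12)
Function('Y')(x, V) = Mul(I, Pow(70, Rational(1, 2))) (Function('Y')(x, V) = Pow(Add(581, -651), Rational(1, 2)) = Pow(-70, Rational(1, 2)) = Mul(I, Pow(70, Rational(1, 2))))
B = Add(Rational(1, 281104056090), Mul(I, Pow(70, Rational(1, 2)))) ≈ Add(3.5574e-12, Mul(8.3666, I))
Pow(Add(Pow(Add(1201892, -483266), Rational(1, 2)), B), Rational(1, 2)) = Pow(Add(Pow(Add(1201892, -483266), Rational(1, 2)), Add(Rational(1, 281104056090), Mul(I, Pow(70, Rational(1, 2))))), Rational(1, 2)) = Pow(Add(Pow(718626, Rational(1, 2)), Add(Rational(1, 281104056090), Mul(I, Pow(70, Rational(1, 2))))), Rational(1, 2)) = Pow(Add(Rational(1, 281104056090), Pow(718626, Rational(1, 2)), Mul(I, Pow(70, Rational(1, 2)))), Rational(1, 2))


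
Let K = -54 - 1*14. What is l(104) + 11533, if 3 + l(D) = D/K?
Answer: 195984/17 ≈ 11528.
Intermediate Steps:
K = -68 (K = -54 - 14 = -68)
l(D) = -3 - D/68 (l(D) = -3 + D/(-68) = -3 + D*(-1/68) = -3 - D/68)
l(104) + 11533 = (-3 - 1/68*104) + 11533 = (-3 - 26/17) + 11533 = -77/17 + 11533 = 195984/17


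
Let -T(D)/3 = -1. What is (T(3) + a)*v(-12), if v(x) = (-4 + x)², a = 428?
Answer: 110336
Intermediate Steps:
T(D) = 3 (T(D) = -3*(-1) = 3)
(T(3) + a)*v(-12) = (3 + 428)*(-4 - 12)² = 431*(-16)² = 431*256 = 110336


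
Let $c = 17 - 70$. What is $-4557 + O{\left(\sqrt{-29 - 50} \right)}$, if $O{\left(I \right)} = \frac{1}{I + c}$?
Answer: $- \frac{13160669}{2888} - \frac{i \sqrt{79}}{2888} \approx -4557.0 - 0.0030776 i$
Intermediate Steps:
$c = -53$
$O{\left(I \right)} = \frac{1}{-53 + I}$ ($O{\left(I \right)} = \frac{1}{I - 53} = \frac{1}{-53 + I}$)
$-4557 + O{\left(\sqrt{-29 - 50} \right)} = -4557 + \frac{1}{-53 + \sqrt{-29 - 50}} = -4557 + \frac{1}{-53 + \sqrt{-79}} = -4557 + \frac{1}{-53 + i \sqrt{79}}$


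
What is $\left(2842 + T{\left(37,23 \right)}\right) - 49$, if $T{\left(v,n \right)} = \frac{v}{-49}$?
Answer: $\frac{136820}{49} \approx 2792.2$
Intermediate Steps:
$T{\left(v,n \right)} = - \frac{v}{49}$ ($T{\left(v,n \right)} = v \left(- \frac{1}{49}\right) = - \frac{v}{49}$)
$\left(2842 + T{\left(37,23 \right)}\right) - 49 = \left(2842 - \frac{37}{49}\right) - 49 = \frac{139221}{49} - 49 = \frac{136820}{49}$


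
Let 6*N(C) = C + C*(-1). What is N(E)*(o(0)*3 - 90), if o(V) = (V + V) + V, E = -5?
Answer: 0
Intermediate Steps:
N(C) = 0 (N(C) = (C + C*(-1))/6 = (C - C)/6 = (1/6)*0 = 0)
o(V) = 3*V (o(V) = 2*V + V = 3*V)
N(E)*(o(0)*3 - 90) = 0*((3*0)*3 - 90) = 0*(0*3 - 90) = 0*(0 - 90) = 0*(-90) = 0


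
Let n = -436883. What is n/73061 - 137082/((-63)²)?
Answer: -3916445543/96659703 ≈ -40.518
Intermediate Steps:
n/73061 - 137082/((-63)²) = -436883/73061 - 137082/((-63)²) = -436883*1/73061 - 137082/3969 = -436883/73061 - 137082*1/3969 = -436883/73061 - 45694/1323 = -3916445543/96659703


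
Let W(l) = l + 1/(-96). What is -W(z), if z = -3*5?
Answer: 1441/96 ≈ 15.010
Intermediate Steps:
z = -15
W(l) = -1/96 + l (W(l) = l - 1/96 = -1/96 + l)
-W(z) = -(-1/96 - 15) = -1*(-1441/96) = 1441/96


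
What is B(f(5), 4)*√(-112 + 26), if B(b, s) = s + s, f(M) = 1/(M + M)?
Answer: 8*I*√86 ≈ 74.189*I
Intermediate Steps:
f(M) = 1/(2*M)
B(b, s) = 2*s
B(f(5), 4)*√(-112 + 26) = (2*4)*√(-112 + 26) = 8*√(-86) = 8*(I*√86) = 8*I*√86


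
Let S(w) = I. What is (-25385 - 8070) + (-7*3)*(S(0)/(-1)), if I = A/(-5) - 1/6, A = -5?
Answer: -66875/2 ≈ -33438.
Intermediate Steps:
I = ⅚ (I = -5/(-5) - 1/6 = -5*(-⅕) - 1*⅙ = 1 - ⅙ = ⅚ ≈ 0.83333)
S(w) = ⅚
(-25385 - 8070) + (-7*3)*(S(0)/(-1)) = (-25385 - 8070) + (-7*3)*((⅚)/(-1)) = -33455 - 35*(-1)/2 = -33455 - 21*(-⅚) = -33455 + 35/2 = -66875/2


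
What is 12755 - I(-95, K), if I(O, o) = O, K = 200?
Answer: 12850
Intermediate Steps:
12755 - I(-95, K) = 12755 - 1*(-95) = 12755 + 95 = 12850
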